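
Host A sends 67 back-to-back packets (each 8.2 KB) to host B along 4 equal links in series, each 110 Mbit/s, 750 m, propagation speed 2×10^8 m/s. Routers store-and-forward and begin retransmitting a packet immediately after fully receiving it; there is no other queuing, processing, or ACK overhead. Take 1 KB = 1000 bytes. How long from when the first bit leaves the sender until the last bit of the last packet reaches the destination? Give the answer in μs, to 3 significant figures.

Per-hop transmission t_tx = L/R = 65600/110000000 = 596.364 μs.
Per-hop propagation t_prop = 750/200000000 = 3.75 μs.
Pipeline fill: first packet needs 4·t_tx to clear all hops; remaining 66 packets each add one t_tx.
Total = (4+67-1)·t_tx + 4·t_prop = 70·596.364 + 4·3.75 = 41800 μs.

41800 μs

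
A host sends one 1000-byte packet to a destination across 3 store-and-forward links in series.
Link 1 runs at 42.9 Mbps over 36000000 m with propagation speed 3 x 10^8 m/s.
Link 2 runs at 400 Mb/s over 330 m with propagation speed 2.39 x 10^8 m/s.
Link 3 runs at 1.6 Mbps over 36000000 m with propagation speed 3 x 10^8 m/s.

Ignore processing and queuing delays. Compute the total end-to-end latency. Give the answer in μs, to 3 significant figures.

245000 μs

L = 1000 × 8 = 8000 bits.
Transmission delays (L/R per hop): 186.48, 20, 5000 μs; sum = 5206.48 μs.
Propagation delays (d/s per hop): 120000, 1.38075, 120000 μs; sum = 240001 μs.
End-to-end = 245000 μs.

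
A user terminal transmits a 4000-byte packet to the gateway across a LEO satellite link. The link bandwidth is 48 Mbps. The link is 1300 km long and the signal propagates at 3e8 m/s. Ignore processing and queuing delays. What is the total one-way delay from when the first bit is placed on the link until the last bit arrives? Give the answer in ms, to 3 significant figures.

L = 4000 × 8 = 32000 bits.
Transmission delay = L/R = 32000 / 48000000 = 0.666667 ms.
Propagation delay = d/s = 1300000 m / 300000000 m/s = 4.33333 ms.
Total = 5.00 ms.

5.00 ms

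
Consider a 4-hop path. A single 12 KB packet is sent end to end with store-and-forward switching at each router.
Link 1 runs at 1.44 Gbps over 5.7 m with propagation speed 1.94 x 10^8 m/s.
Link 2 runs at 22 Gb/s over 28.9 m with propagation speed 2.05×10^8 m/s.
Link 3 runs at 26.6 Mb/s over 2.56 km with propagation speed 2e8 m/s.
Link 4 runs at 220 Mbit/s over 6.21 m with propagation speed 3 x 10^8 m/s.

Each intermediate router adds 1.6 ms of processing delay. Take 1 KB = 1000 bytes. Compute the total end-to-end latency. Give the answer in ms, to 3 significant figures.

L = 96000 bits.
Transmission delays (L/R per hop): 0.0666667, 0.00436364, 3.60902, 0.436364 ms; sum = 4.11642 ms.
Propagation delays (d/s per hop): 2.93814e-05, 0.000140976, 0.0128, 2.07e-05 ms; sum = 0.0129911 ms.
Processing at 3 router(s): 3 × 1.6 ms = 4.8 ms.
End-to-end = 8.93 ms.

8.93 ms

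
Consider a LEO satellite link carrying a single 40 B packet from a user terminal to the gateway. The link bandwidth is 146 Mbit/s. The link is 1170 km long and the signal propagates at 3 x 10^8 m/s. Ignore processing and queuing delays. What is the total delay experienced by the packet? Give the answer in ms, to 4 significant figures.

3.902 ms

L = 40 × 8 = 320 bits.
Transmission delay = L/R = 320 / 146000000 = 0.00219178 ms.
Propagation delay = d/s = 1170000 m / 300000000 m/s = 3.9 ms.
Total = 3.902 ms.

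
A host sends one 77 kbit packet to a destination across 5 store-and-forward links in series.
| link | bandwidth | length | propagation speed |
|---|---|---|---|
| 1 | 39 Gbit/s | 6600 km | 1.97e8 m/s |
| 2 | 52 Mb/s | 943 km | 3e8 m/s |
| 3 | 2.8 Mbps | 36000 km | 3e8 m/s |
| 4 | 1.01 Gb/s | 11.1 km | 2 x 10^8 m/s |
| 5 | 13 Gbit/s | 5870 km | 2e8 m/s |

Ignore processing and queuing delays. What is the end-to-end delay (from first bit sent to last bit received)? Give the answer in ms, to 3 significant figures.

L = 77000 bits.
Transmission delays (L/R per hop): 0.00197436, 1.48077, 27.5, 0.0762376, 0.00592308 ms; sum = 29.0649 ms.
Propagation delays (d/s per hop): 33.5025, 3.14333, 120, 0.0555, 29.35 ms; sum = 186.051 ms.
End-to-end = 215 ms.

215 ms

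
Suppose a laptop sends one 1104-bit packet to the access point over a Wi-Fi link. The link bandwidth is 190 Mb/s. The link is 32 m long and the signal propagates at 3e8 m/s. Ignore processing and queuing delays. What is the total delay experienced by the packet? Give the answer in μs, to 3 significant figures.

Transmission delay = L/R = 1104 / 190000000 = 5.81053 μs.
Propagation delay = d/s = 32 m / 300000000 m/s = 0.106667 μs.
Total = 5.92 μs.

5.92 μs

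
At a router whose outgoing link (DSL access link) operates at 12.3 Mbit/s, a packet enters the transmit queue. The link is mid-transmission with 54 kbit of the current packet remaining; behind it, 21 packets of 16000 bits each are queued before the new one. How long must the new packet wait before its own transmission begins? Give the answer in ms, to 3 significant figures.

31.7 ms

Each queued packet: L/R = 16000/12300000 = 1.30081 ms.
21 queued → 27.3171 ms.
Plus remaining 54000 bits of current packet: 4.39024 ms.
Queuing delay = 31.7 ms.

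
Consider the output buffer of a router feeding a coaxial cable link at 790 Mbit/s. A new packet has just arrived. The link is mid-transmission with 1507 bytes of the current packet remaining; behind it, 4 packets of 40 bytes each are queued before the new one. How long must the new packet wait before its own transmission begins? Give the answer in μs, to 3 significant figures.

Each queued packet: L/R = 320/790000000 = 0.405063 μs.
4 queued → 1.62025 μs.
Plus remaining 12056 bits of current packet: 15.2608 μs.
Queuing delay = 16.9 μs.

16.9 μs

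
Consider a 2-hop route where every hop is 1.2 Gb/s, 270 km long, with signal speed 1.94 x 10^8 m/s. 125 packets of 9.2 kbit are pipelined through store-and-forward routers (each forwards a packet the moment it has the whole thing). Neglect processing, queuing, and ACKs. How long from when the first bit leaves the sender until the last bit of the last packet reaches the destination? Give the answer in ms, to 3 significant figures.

3.75 ms

Per-hop transmission t_tx = L/R = 9200/1200000000 = 0.00766667 ms.
Per-hop propagation t_prop = 270000/194000000 = 1.39175 ms.
Pipeline fill: first packet needs 2·t_tx to clear all hops; remaining 124 packets each add one t_tx.
Total = (2+125-1)·t_tx + 2·t_prop = 126·0.00766667 + 2·1.39175 = 3.75 ms.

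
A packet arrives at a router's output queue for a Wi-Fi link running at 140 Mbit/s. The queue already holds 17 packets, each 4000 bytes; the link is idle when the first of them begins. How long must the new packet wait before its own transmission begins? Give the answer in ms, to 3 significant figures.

Each queued packet: L/R = 32000/140000000 = 0.228571 ms.
17 queued → 3.88571 ms.
Queuing delay = 3.89 ms.

3.89 ms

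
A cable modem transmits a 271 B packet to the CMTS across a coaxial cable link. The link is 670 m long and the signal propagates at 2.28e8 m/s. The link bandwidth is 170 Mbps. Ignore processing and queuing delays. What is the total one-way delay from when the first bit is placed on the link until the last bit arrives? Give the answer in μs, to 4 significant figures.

L = 271 × 8 = 2168 bits.
Transmission delay = L/R = 2168 / 170000000 = 12.7529 μs.
Propagation delay = d/s = 670 m / 2.28e+08 m/s = 2.9386 μs.
Total = 15.69 μs.

15.69 μs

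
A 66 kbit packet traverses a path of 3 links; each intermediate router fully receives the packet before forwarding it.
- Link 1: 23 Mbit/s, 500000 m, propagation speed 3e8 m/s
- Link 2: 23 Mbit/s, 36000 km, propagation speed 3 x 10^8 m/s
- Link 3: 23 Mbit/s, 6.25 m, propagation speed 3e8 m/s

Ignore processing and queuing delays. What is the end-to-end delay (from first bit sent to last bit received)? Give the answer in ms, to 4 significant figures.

L = 66000 bits.
Transmission delay per hop = L/R = 66000/23000000 = 2.86957 ms; 3 hops → 8.6087 ms.
Propagation delays (d/s per hop): 1.66667, 120, 2.08333e-05 ms; sum = 121.667 ms.
End-to-end = 130.3 ms.

130.3 ms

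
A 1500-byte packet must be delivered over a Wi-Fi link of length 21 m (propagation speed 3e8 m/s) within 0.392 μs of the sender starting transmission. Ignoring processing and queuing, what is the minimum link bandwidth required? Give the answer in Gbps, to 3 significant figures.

37.3 Gbps

L = 12000 bits.
Propagation delay = 21 / 300000000 = 0.07 μs.
Transmission budget = 0.392 − 0.07 = 0.322 μs.
R ≥ L / t_tx = 12000 bits / 3.22e-07 s = 37.3 Gbps.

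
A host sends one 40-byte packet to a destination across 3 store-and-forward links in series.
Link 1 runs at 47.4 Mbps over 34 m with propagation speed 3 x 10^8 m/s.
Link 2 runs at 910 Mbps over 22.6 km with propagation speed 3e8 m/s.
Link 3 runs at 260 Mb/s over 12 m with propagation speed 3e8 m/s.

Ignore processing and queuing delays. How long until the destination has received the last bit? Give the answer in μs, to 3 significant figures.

L = 40 × 8 = 320 bits.
Transmission delays (L/R per hop): 6.75105, 0.351648, 1.23077 μs; sum = 8.33347 μs.
Propagation delays (d/s per hop): 0.113333, 75.3333, 0.04 μs; sum = 75.4867 μs.
End-to-end = 83.8 μs.

83.8 μs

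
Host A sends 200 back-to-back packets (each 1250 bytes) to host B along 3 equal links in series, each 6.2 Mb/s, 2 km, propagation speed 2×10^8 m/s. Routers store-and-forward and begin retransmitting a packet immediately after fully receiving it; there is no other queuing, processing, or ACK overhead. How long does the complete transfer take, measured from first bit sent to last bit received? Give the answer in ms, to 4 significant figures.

Per-hop transmission t_tx = L/R = 10000/6200000 = 1.6129 ms.
Per-hop propagation t_prop = 2000/200000000 = 0.01 ms.
Pipeline fill: first packet needs 3·t_tx to clear all hops; remaining 199 packets each add one t_tx.
Total = (3+200-1)·t_tx + 3·t_prop = 202·1.6129 + 3·0.01 = 325.8 ms.

325.8 ms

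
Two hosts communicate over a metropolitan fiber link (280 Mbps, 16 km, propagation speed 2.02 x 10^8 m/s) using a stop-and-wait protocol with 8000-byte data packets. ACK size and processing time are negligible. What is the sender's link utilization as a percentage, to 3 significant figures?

t_tx = L/R = 64000/280000000 = 0.000228571 s.
t_prop = 16000/202000000 = 7.92079e-05 s; RTT = 0.000158416 s.
Cycle = t_tx + RTT = 0.000386987 s.
Utilization = t_tx / cycle = 0.000228571/0.000386987 = 59.1 %.

59.1 %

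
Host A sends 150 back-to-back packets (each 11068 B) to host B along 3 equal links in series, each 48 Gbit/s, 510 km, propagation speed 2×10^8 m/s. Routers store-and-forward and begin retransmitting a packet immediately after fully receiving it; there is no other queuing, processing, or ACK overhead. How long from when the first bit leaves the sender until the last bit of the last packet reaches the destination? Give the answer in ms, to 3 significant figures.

7.93 ms

Per-hop transmission t_tx = L/R = 88544/48000000000 = 0.00184467 ms.
Per-hop propagation t_prop = 510000/200000000 = 2.55 ms.
Pipeline fill: first packet needs 3·t_tx to clear all hops; remaining 149 packets each add one t_tx.
Total = (3+150-1)·t_tx + 3·t_prop = 152·0.00184467 + 3·2.55 = 7.93 ms.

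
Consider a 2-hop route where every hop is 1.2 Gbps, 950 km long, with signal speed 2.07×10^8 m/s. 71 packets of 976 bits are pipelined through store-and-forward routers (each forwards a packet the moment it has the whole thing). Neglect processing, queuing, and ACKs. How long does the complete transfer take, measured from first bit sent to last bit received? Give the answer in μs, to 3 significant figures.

Per-hop transmission t_tx = L/R = 976/1200000000 = 0.813333 μs.
Per-hop propagation t_prop = 950000/2.07e+08 = 4589.37 μs.
Pipeline fill: first packet needs 2·t_tx to clear all hops; remaining 70 packets each add one t_tx.
Total = (2+71-1)·t_tx + 2·t_prop = 72·0.813333 + 2·4589.37 = 9240 μs.

9240 μs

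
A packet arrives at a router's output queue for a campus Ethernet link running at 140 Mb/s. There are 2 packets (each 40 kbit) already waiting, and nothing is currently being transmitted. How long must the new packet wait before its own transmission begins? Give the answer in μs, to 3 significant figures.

Each queued packet: L/R = 40000/140000000 = 285.714 μs.
2 queued → 571.429 μs.
Queuing delay = 571 μs.

571 μs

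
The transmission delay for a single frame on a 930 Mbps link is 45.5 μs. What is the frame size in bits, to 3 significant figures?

L = R × t_tx = 930000000 b/s × 4.55e-05 s = 42315 bits.

42300 bits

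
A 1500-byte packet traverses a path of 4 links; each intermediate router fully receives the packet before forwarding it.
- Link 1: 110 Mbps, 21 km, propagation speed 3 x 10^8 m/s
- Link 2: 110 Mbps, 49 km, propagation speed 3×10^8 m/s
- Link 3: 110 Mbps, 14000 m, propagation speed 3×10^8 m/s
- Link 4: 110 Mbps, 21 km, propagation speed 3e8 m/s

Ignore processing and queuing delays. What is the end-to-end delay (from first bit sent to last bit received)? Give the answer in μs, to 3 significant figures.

L = 1500 × 8 = 12000 bits.
Transmission delay per hop = L/R = 12000/110000000 = 109.091 μs; 4 hops → 436.364 μs.
Propagation delays (d/s per hop): 70, 163.333, 46.6667, 70 μs; sum = 350 μs.
End-to-end = 786 μs.

786 μs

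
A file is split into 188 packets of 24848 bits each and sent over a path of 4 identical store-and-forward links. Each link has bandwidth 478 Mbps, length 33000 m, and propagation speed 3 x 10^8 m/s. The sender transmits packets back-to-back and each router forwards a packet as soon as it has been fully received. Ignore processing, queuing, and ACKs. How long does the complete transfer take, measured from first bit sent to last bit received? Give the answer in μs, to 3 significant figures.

Per-hop transmission t_tx = L/R = 24848/478000000 = 51.9833 μs.
Per-hop propagation t_prop = 33000/300000000 = 110 μs.
Pipeline fill: first packet needs 4·t_tx to clear all hops; remaining 187 packets each add one t_tx.
Total = (4+188-1)·t_tx + 4·t_prop = 191·51.9833 + 4·110 = 10400 μs.

10400 μs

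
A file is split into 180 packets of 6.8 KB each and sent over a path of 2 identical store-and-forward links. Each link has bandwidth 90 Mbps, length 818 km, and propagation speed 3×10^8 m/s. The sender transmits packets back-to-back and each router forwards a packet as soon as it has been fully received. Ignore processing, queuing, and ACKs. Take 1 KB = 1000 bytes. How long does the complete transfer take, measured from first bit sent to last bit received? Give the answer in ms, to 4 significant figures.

114.9 ms

Per-hop transmission t_tx = L/R = 54400/90000000 = 0.604444 ms.
Per-hop propagation t_prop = 818000/300000000 = 2.72667 ms.
Pipeline fill: first packet needs 2·t_tx to clear all hops; remaining 179 packets each add one t_tx.
Total = (2+180-1)·t_tx + 2·t_prop = 181·0.604444 + 2·2.72667 = 114.9 ms.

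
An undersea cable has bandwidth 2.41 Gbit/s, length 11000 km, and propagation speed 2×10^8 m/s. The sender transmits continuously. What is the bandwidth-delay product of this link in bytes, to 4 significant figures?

16570000 bytes

Propagation delay = 11000000 / 200000000 = 0.055 s.
BDP = R × t_prop = 2410000000 × 0.055 = 132550000 bits.
In bytes: 132550000/8 = 16570000 bytes.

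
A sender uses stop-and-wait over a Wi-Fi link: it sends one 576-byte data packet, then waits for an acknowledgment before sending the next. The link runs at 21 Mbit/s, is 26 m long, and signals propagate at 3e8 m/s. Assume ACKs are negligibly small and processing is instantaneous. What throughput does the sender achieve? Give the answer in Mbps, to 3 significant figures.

21.0 Mbps

t_tx = L/R = 4608/21000000 = 0.000219429 s.
t_prop = 26/300000000 = 8.66667e-08 s; RTT = 1.73333e-07 s.
Cycle = t_tx + RTT = 0.000219602 s.
Throughput = L / cycle = 4608 / 0.000219602 = 21.0 Mbps.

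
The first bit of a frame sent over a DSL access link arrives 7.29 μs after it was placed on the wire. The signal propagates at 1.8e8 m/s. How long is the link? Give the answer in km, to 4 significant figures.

1.312 km

d = s × t_prop = 180000000 × 7.29e-06 = 1.312 km.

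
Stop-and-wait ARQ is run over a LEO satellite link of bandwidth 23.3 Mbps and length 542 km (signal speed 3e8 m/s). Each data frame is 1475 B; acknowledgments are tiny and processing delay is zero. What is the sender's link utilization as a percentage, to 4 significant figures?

12.29 %

t_tx = L/R = 11800/23300000 = 0.000506438 s.
t_prop = 542000/300000000 = 0.00180667 s; RTT = 0.00361333 s.
Cycle = t_tx + RTT = 0.00411977 s.
Utilization = t_tx / cycle = 0.000506438/0.00411977 = 12.29 %.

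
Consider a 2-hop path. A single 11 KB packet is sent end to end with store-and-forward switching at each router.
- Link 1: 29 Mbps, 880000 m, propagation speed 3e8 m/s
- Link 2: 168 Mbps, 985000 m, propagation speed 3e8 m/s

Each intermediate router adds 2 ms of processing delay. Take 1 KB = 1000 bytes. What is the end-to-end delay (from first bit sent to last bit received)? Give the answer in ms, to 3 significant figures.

11.8 ms

L = 88000 bits.
Transmission delays (L/R per hop): 3.03448, 0.52381 ms; sum = 3.55829 ms.
Propagation delays (d/s per hop): 2.93333, 3.28333 ms; sum = 6.21667 ms.
Processing at 1 router(s): 1 × 2 ms = 2 ms.
End-to-end = 11.8 ms.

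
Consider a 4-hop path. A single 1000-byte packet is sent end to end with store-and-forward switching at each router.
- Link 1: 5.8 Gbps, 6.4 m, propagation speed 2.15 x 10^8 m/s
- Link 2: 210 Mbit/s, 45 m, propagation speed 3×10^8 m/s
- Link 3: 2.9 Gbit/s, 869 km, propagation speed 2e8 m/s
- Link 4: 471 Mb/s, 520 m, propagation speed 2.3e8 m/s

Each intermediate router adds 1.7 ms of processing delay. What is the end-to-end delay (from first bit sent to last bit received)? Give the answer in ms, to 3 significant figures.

9.51 ms

L = 1000 × 8 = 8000 bits.
Transmission delays (L/R per hop): 0.00137931, 0.0380952, 0.00275862, 0.0169851 ms; sum = 0.0592183 ms.
Propagation delays (d/s per hop): 2.97674e-05, 0.00015, 4.345, 0.00226087 ms; sum = 4.34744 ms.
Processing at 3 router(s): 3 × 1.7 ms = 5.1 ms.
End-to-end = 9.51 ms.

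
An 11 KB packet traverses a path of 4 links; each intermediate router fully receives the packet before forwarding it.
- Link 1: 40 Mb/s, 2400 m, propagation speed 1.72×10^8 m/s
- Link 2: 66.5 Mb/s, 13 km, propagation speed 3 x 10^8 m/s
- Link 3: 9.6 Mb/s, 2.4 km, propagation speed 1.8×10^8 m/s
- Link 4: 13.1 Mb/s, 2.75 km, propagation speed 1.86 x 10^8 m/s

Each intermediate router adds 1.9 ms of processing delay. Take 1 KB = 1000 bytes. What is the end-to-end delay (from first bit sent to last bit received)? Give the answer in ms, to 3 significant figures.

L = 88000 bits.
Transmission delays (L/R per hop): 2.2, 1.32331, 9.16667, 6.71756 ms; sum = 19.4075 ms.
Propagation delays (d/s per hop): 0.0139535, 0.0433333, 0.0133333, 0.0147849 ms; sum = 0.0854051 ms.
Processing at 3 router(s): 3 × 1.9 ms = 5.7 ms.
End-to-end = 25.2 ms.

25.2 ms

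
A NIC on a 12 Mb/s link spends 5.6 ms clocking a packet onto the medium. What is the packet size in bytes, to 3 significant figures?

8400 bytes

L = R × t_tx = 12000000 b/s × 0.0056 s = 67200 bits.
In bytes: 67200 / 8 = 8400 bytes.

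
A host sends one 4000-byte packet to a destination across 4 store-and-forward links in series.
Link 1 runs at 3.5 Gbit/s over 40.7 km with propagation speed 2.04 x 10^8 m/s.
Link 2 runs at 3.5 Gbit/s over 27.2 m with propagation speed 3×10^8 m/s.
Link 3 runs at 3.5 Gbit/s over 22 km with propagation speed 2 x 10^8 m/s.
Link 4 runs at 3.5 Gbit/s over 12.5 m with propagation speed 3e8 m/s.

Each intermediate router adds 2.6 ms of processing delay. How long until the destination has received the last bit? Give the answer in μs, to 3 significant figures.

8150 μs

L = 4000 × 8 = 32000 bits.
Transmission delay per hop = L/R = 32000/3500000000 = 9.14286 μs; 4 hops → 36.5714 μs.
Propagation delays (d/s per hop): 199.51, 0.0906667, 110, 0.0416667 μs; sum = 309.642 μs.
Processing at 3 router(s): 3 × 2.6 ms = 7800 μs.
End-to-end = 8150 μs.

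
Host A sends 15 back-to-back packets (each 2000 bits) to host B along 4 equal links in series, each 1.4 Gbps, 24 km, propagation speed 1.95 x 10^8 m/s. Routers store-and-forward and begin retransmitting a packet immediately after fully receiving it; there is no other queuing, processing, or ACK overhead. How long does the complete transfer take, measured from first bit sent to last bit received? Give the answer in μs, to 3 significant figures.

Per-hop transmission t_tx = L/R = 2000/1400000000 = 1.42857 μs.
Per-hop propagation t_prop = 24000/195000000 = 123.077 μs.
Pipeline fill: first packet needs 4·t_tx to clear all hops; remaining 14 packets each add one t_tx.
Total = (4+15-1)·t_tx + 4·t_prop = 18·1.42857 + 4·123.077 = 518 μs.

518 μs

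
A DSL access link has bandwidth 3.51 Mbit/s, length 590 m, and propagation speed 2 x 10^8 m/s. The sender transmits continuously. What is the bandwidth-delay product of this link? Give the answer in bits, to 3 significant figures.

10.4 bits

Propagation delay = 590 / 200000000 = 2.95e-06 s.
BDP = R × t_prop = 3510000 × 2.95e-06 = 10.3545 bits.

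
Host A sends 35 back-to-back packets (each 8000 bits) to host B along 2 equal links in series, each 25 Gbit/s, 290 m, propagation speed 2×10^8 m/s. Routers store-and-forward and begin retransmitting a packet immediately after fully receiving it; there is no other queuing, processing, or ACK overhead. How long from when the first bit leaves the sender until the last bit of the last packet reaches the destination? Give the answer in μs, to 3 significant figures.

Per-hop transmission t_tx = L/R = 8000/25000000000 = 0.32 μs.
Per-hop propagation t_prop = 290/200000000 = 1.45 μs.
Pipeline fill: first packet needs 2·t_tx to clear all hops; remaining 34 packets each add one t_tx.
Total = (2+35-1)·t_tx + 2·t_prop = 36·0.32 + 2·1.45 = 14.4 μs.

14.4 μs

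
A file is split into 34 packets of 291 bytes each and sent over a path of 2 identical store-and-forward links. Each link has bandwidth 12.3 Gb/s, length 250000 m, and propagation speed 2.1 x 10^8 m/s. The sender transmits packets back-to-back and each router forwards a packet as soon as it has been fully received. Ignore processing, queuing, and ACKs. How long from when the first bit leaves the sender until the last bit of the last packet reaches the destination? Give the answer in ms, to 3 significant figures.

2.39 ms

Per-hop transmission t_tx = L/R = 2328/12300000000 = 0.000189268 ms.
Per-hop propagation t_prop = 250000/210000000 = 1.19048 ms.
Pipeline fill: first packet needs 2·t_tx to clear all hops; remaining 33 packets each add one t_tx.
Total = (2+34-1)·t_tx + 2·t_prop = 35·0.000189268 + 2·1.19048 = 2.39 ms.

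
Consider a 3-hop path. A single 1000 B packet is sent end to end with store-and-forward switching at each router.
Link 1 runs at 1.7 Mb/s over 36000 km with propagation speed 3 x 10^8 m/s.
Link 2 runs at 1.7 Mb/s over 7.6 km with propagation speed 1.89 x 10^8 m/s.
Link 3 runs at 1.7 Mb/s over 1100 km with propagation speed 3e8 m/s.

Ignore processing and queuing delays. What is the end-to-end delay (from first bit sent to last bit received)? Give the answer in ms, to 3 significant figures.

L = 1000 × 8 = 8000 bits.
Transmission delay per hop = L/R = 8000/1700000 = 4.70588 ms; 3 hops → 14.1176 ms.
Propagation delays (d/s per hop): 120, 0.0402116, 3.66667 ms; sum = 123.707 ms.
End-to-end = 138 ms.

138 ms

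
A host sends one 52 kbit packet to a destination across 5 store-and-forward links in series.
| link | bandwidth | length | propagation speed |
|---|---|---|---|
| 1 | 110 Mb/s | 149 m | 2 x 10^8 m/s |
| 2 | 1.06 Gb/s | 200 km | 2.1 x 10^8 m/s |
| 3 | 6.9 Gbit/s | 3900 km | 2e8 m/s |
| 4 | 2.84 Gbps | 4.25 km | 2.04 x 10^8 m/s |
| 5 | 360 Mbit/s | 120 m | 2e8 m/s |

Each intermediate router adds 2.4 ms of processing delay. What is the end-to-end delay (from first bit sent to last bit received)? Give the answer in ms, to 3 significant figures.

30.8 ms

L = 52000 bits.
Transmission delays (L/R per hop): 0.472727, 0.0490566, 0.00753623, 0.0183099, 0.144444 ms; sum = 0.692074 ms.
Propagation delays (d/s per hop): 0.000745, 0.952381, 19.5, 0.0208333, 0.0006 ms; sum = 20.4746 ms.
Processing at 4 router(s): 4 × 2.4 ms = 9.6 ms.
End-to-end = 30.8 ms.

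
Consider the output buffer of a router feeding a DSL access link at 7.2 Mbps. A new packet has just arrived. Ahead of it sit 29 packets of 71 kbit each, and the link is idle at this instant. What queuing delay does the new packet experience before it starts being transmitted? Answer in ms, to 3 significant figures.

286 ms

Each queued packet: L/R = 71000/7200000 = 9.86111 ms.
29 queued → 285.972 ms.
Queuing delay = 286 ms.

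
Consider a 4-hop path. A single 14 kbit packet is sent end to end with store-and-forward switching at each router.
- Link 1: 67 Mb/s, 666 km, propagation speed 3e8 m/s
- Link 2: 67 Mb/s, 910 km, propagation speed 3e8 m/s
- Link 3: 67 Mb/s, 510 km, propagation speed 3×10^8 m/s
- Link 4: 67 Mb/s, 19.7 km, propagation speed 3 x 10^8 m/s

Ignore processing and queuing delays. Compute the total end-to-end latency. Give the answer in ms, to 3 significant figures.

L = 14000 bits.
Transmission delay per hop = L/R = 14000/67000000 = 0.208955 ms; 4 hops → 0.835821 ms.
Propagation delays (d/s per hop): 2.22, 3.03333, 1.7, 0.0656667 ms; sum = 7.019 ms.
End-to-end = 7.85 ms.

7.85 ms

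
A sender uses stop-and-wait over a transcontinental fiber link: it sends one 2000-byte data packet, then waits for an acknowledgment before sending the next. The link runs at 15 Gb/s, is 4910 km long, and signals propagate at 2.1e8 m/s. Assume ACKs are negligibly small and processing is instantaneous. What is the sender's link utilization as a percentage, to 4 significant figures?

t_tx = L/R = 16000/15000000000 = 1.06667e-06 s.
t_prop = 4910000/210000000 = 0.023381 s; RTT = 0.0467619 s.
Cycle = t_tx + RTT = 0.046763 s.
Utilization = t_tx / cycle = 1.06667e-06/0.046763 = 0.002281 %.

0.002281 %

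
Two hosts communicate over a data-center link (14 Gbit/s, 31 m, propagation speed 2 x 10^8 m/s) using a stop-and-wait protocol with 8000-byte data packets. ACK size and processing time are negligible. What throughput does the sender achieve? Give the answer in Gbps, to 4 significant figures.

13.11 Gbps

t_tx = L/R = 64000/14000000000 = 4.57143e-06 s.
t_prop = 31/200000000 = 1.55e-07 s; RTT = 3.1e-07 s.
Cycle = t_tx + RTT = 4.88143e-06 s.
Throughput = L / cycle = 64000 / 4.88143e-06 = 13.11 Gbps.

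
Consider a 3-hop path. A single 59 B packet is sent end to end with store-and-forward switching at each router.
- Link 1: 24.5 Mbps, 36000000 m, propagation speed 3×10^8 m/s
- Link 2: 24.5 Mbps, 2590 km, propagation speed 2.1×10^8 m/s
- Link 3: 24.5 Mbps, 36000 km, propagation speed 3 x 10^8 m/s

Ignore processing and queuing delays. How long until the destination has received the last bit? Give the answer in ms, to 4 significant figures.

252.4 ms

L = 59 × 8 = 472 bits.
Transmission delay per hop = L/R = 472/24500000 = 0.0192653 ms; 3 hops → 0.0577959 ms.
Propagation delays (d/s per hop): 120, 12.3333, 120 ms; sum = 252.333 ms.
End-to-end = 252.4 ms.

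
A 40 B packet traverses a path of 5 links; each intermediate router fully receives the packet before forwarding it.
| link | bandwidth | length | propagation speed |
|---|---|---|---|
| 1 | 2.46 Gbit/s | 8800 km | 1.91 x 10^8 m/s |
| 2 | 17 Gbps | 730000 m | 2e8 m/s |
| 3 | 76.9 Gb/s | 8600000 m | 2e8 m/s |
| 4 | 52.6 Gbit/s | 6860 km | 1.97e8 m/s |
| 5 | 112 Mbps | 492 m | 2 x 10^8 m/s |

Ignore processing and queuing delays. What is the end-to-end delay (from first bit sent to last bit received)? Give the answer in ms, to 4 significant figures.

127.6 ms

L = 40 × 8 = 320 bits.
Transmission delays (L/R per hop): 0.000130081, 1.88235e-05, 4.16125e-06, 6.08365e-06, 0.00285714 ms; sum = 0.00301629 ms.
Propagation delays (d/s per hop): 46.0733, 3.65, 43, 34.8223, 0.00246 ms; sum = 127.548 ms.
End-to-end = 127.6 ms.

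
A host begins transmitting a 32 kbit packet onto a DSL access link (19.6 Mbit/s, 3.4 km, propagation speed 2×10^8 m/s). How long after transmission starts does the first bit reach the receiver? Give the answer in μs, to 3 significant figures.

17.0 μs

First bit experiences only propagation delay: d/s = 3400/200000000 = 17.0 μs.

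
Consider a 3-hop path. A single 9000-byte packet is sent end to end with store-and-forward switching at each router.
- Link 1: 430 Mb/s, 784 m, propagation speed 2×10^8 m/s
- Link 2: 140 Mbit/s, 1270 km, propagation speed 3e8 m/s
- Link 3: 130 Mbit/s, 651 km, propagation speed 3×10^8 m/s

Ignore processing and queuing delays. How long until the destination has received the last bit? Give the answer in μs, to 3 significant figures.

L = 9000 × 8 = 72000 bits.
Transmission delays (L/R per hop): 167.442, 514.286, 553.846 μs; sum = 1235.57 μs.
Propagation delays (d/s per hop): 3.92, 4233.33, 2170 μs; sum = 6407.25 μs.
End-to-end = 7640 μs.

7640 μs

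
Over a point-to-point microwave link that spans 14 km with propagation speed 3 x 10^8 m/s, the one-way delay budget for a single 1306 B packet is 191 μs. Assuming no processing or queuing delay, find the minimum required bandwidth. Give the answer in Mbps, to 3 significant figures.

L = 10448 bits.
Propagation delay = 14000 / 300000000 = 46.6667 μs.
Transmission budget = 191 − 46.6667 = 144.333 μs.
R ≥ L / t_tx = 10448 bits / 0.000144333 s = 72.4 Mbps.

72.4 Mbps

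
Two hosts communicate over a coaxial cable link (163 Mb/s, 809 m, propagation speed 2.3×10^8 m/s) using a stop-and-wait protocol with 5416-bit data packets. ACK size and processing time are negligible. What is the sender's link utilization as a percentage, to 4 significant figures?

82.53 %

t_tx = L/R = 5416/163000000 = 3.3227e-05 s.
t_prop = 809/2.3e+08 = 3.51739e-06 s; RTT = 7.03478e-06 s.
Cycle = t_tx + RTT = 4.02618e-05 s.
Utilization = t_tx / cycle = 3.3227e-05/4.02618e-05 = 82.53 %.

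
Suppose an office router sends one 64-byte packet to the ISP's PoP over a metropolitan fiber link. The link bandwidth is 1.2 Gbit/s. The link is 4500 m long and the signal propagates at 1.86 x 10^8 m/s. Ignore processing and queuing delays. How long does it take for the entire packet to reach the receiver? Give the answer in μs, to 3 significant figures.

24.6 μs

L = 64 × 8 = 512 bits.
Transmission delay = L/R = 512 / 1200000000 = 0.426667 μs.
Propagation delay = d/s = 4500 m / 186000000 m/s = 24.1935 μs.
Total = 24.6 μs.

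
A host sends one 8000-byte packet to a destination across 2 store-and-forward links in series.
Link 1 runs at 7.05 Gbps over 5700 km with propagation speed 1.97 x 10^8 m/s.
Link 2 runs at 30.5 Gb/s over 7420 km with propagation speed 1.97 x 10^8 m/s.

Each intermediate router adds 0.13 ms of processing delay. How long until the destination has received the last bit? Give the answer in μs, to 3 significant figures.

66700 μs

L = 8000 × 8 = 64000 bits.
Transmission delays (L/R per hop): 9.07801, 2.09836 μs; sum = 11.1764 μs.
Propagation delays (d/s per hop): 28934, 37665 μs; sum = 66599 μs.
Processing at 1 router(s): 1 × 0.13 ms = 130 μs.
End-to-end = 66700 μs.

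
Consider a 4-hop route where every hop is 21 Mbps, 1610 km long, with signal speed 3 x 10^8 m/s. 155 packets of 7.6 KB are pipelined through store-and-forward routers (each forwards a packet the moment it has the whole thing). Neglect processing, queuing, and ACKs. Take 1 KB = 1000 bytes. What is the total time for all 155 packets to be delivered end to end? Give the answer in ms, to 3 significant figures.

Per-hop transmission t_tx = L/R = 60800/21000000 = 2.89524 ms.
Per-hop propagation t_prop = 1610000/300000000 = 5.36667 ms.
Pipeline fill: first packet needs 4·t_tx to clear all hops; remaining 154 packets each add one t_tx.
Total = (4+155-1)·t_tx + 4·t_prop = 158·2.89524 + 4·5.36667 = 479 ms.

479 ms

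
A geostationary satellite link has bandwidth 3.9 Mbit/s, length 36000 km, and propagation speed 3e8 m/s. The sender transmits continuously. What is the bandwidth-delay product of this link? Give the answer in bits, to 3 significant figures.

468000 bits

Propagation delay = 36000000 / 300000000 = 0.12 s.
BDP = R × t_prop = 3900000 × 0.12 = 468000 bits.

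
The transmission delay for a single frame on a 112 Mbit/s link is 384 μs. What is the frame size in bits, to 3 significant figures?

43000 bits

L = R × t_tx = 112000000 b/s × 0.000384 s = 43008 bits.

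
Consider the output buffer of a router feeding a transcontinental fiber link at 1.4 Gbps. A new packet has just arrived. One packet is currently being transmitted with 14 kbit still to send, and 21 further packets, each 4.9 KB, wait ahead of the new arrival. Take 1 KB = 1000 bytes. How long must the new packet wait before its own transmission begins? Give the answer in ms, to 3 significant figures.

Each queued packet: L/R = 39200/1400000000 = 0.028 ms.
21 queued → 0.588 ms.
Plus remaining 14000 bits of current packet: 0.01 ms.
Queuing delay = 0.598 ms.

0.598 ms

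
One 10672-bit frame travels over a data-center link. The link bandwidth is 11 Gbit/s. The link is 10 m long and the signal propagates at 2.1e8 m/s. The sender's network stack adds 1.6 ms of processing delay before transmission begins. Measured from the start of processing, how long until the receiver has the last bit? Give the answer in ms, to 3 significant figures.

1.60 ms

Transmission delay = L/R = 10672 / 11000000000 = 0.000970182 ms.
Propagation delay = d/s = 10 m / 210000000 m/s = 4.7619e-05 ms.
Plus processing delay 1.6 ms = 1.6 ms.
Total = 1.60 ms.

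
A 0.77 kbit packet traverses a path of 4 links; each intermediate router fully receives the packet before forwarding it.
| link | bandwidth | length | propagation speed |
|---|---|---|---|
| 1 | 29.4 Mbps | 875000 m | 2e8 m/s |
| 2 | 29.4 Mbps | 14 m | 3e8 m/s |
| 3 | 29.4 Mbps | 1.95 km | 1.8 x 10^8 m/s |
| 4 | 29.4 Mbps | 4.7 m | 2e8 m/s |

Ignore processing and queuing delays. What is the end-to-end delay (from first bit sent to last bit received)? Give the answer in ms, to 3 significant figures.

4.49 ms

L = 770 bits.
Transmission delay per hop = L/R = 770/29400000 = 0.0261905 ms; 4 hops → 0.104762 ms.
Propagation delays (d/s per hop): 4.375, 4.66667e-05, 0.0108333, 2.35e-05 ms; sum = 4.3859 ms.
End-to-end = 4.49 ms.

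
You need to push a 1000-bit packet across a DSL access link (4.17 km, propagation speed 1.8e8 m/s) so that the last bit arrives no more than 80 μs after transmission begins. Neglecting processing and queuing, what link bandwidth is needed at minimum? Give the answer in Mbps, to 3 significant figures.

Propagation delay = 4170 / 180000000 = 23.1667 μs.
Transmission budget = 80 − 23.1667 = 56.8333 μs.
R ≥ L / t_tx = 1000 bits / 5.68333e-05 s = 17.6 Mbps.

17.6 Mbps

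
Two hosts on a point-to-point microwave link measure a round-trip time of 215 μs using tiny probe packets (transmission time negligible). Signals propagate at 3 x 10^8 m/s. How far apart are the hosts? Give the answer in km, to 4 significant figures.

32.25 km

One-way propagation = RTT/2 = 107.5 μs.
d = s × t = 300000000 × 0.0001075 = 32.25 km.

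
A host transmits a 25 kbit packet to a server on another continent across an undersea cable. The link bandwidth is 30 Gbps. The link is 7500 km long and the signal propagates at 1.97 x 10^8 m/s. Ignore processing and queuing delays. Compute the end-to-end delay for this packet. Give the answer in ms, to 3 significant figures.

38.1 ms

L = 25000 bits.
Transmission delay = L/R = 25000 / 30000000000 = 0.000833333 ms.
Propagation delay = d/s = 7500000 m / 197000000 m/s = 38.0711 ms.
Total = 38.1 ms.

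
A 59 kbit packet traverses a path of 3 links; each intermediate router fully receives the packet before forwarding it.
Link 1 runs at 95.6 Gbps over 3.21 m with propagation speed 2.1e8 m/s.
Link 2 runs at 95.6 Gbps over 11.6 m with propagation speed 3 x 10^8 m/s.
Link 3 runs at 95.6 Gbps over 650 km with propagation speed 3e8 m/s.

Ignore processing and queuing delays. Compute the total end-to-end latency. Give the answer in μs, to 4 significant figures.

L = 59000 bits.
Transmission delay per hop = L/R = 59000/95600000000 = 0.617155 μs; 3 hops → 1.85146 μs.
Propagation delays (d/s per hop): 0.0152857, 0.0386667, 2166.67 μs; sum = 2166.72 μs.
End-to-end = 2169 μs.

2169 μs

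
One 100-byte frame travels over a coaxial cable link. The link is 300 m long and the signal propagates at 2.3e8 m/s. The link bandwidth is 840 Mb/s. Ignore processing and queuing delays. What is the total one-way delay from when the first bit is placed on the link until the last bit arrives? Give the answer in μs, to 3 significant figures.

L = 100 × 8 = 800 bits.
Transmission delay = L/R = 800 / 840000000 = 0.952381 μs.
Propagation delay = d/s = 300 m / 2.3e+08 m/s = 1.30435 μs.
Total = 2.26 μs.

2.26 μs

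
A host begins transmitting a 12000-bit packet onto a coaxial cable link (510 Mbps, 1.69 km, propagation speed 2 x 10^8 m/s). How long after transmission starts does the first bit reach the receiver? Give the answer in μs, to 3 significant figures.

8.45 μs

First bit experiences only propagation delay: d/s = 1690/200000000 = 8.45 μs.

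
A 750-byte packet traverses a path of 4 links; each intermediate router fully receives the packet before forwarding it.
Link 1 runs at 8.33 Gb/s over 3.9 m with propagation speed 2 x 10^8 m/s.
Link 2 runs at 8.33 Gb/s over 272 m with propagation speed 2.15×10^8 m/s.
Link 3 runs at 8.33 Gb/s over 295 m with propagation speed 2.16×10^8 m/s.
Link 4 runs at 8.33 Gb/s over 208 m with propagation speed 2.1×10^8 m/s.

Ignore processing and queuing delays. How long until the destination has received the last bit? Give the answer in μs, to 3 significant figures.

L = 750 × 8 = 6000 bits.
Transmission delay per hop = L/R = 6000/8330000000 = 0.720288 μs; 4 hops → 2.88115 μs.
Propagation delays (d/s per hop): 0.0195, 1.26512, 1.36574, 0.990476 μs; sum = 3.64083 μs.
End-to-end = 6.52 μs.

6.52 μs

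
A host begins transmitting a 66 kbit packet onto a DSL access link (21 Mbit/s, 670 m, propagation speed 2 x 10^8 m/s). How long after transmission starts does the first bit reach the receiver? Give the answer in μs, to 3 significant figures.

3.35 μs

First bit experiences only propagation delay: d/s = 670/200000000 = 3.35 μs.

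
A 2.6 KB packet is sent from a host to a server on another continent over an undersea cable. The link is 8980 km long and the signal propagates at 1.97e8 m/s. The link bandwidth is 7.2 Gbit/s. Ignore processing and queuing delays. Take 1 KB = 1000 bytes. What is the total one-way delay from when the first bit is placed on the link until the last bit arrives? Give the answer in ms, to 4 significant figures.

45.59 ms

L = 20800 bits.
Transmission delay = L/R = 20800 / 7200000000 = 0.00288889 ms.
Propagation delay = d/s = 8980000 m / 197000000 m/s = 45.5838 ms.
Total = 45.59 ms.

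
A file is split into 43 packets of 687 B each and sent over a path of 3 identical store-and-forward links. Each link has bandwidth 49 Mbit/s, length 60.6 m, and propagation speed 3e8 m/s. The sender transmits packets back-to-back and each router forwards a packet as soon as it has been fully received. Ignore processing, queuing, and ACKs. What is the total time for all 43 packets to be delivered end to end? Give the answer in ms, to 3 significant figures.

Per-hop transmission t_tx = L/R = 5496/49000000 = 0.112163 ms.
Per-hop propagation t_prop = 60.6/300000000 = 0.000202 ms.
Pipeline fill: first packet needs 3·t_tx to clear all hops; remaining 42 packets each add one t_tx.
Total = (3+43-1)·t_tx + 3·t_prop = 45·0.112163 + 3·0.000202 = 5.05 ms.

5.05 ms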